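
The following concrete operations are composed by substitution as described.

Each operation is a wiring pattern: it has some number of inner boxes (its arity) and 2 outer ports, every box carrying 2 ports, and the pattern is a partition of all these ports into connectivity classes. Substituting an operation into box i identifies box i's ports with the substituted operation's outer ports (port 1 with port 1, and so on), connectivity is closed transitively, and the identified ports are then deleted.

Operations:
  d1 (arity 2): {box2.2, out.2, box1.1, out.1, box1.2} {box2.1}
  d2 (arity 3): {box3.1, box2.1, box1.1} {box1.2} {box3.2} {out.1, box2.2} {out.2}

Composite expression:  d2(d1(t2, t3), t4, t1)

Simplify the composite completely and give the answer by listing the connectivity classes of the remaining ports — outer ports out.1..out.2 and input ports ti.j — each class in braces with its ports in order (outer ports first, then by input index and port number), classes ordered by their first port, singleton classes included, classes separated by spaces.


{out.1, t4.2} {out.2} {t1.1, t2.1, t2.2, t3.2, t4.1} {t1.2} {t3.1}

Connectivity passes through glued d2-boundaries; trace each wire chain.
d1 over (t2, t3) gives {out.1, out.2, t2.1, t2.2, t3.2} {t3.1}, out.j being that stage's outer ports
d2 over (t2, t3, t4, t1) gives {out.1, t4.2} {out.2} {t1.1, t2.1, t2.2, t3.2, t4.1} {t1.2} {t3.1}, out.j being that stage's outer ports


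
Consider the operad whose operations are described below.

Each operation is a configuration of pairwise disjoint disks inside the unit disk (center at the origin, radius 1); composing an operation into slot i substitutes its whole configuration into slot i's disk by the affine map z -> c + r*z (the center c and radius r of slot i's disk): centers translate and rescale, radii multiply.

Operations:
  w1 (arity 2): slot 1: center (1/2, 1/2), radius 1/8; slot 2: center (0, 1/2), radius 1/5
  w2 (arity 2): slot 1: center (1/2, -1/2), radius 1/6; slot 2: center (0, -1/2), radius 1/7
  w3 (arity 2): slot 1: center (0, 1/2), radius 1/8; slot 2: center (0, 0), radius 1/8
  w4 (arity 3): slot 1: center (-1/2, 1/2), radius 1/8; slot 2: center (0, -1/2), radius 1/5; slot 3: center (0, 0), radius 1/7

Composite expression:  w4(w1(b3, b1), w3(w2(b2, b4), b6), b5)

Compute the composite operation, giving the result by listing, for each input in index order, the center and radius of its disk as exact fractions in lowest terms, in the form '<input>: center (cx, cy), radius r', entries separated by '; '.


Below w4, radii multiply path by path; the b-disk centers shift.
tracing b3 down its 2-map path: center (-7/16, 9/16), radius 1/64
tracing b1 down its 2-map path: center (-1/2, 9/16), radius 1/40
tracing b2 down its 3-map path: center (1/80, -33/80), radius 1/240
tracing b4 down its 3-map path: center (0, -33/80), radius 1/280
tracing b6 down its 2-map path: center (0, -1/2), radius 1/40
tracing b5 down its 1-map path: center (0, 0), radius 1/7

b1: center (-1/2, 9/16), radius 1/40; b2: center (1/80, -33/80), radius 1/240; b3: center (-7/16, 9/16), radius 1/64; b4: center (0, -33/80), radius 1/280; b5: center (0, 0), radius 1/7; b6: center (0, -1/2), radius 1/40


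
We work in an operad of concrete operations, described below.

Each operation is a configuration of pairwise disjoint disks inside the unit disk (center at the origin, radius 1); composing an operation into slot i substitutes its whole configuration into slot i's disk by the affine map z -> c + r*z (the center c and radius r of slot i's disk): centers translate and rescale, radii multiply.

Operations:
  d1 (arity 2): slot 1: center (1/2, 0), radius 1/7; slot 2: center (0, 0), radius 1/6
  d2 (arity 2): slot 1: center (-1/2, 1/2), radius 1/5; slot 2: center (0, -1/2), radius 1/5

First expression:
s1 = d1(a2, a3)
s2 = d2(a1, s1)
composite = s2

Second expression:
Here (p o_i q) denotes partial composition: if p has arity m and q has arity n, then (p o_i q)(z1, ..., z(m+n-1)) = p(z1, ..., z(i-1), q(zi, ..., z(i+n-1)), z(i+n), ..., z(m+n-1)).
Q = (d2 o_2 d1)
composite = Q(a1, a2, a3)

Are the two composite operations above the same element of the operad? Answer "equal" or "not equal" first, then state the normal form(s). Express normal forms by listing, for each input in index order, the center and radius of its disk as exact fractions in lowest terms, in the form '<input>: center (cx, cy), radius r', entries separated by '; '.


Reducing the first expression gives a1: center (-1/2, 1/2), radius 1/5; a2: center (1/10, -1/2), radius 1/35; a3: center (0, -1/2), radius 1/30
Reducing the second expression gives a1: center (-1/2, 1/2), radius 1/5; a2: center (1/10, -1/2), radius 1/35; a3: center (0, -1/2), radius 1/30
Same normal form: equal.

equal; both compose to a1: center (-1/2, 1/2), radius 1/5; a2: center (1/10, -1/2), radius 1/35; a3: center (0, -1/2), radius 1/30


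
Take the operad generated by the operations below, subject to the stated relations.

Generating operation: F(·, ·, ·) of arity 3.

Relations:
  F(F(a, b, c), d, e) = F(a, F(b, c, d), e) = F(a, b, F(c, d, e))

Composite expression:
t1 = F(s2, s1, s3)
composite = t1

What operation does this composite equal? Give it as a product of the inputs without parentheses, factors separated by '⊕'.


s2 ⊕ s1 ⊕ s3

Associativity of F dissolves the nesting; only the s-input order survives.
F(s2, s1, s3) linearizes to s2 ⊕ s1 ⊕ s3


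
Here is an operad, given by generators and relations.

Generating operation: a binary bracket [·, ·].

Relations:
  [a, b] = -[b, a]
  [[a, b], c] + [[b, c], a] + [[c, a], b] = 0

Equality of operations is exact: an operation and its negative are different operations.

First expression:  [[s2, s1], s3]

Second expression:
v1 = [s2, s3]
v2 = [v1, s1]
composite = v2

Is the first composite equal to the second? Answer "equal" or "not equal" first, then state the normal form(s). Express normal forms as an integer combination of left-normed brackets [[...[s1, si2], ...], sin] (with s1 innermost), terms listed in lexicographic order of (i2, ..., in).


not equal; first: -[[s1, s2], s3]; second: -[[s1, s2], s3] + [[s1, s3], s2]


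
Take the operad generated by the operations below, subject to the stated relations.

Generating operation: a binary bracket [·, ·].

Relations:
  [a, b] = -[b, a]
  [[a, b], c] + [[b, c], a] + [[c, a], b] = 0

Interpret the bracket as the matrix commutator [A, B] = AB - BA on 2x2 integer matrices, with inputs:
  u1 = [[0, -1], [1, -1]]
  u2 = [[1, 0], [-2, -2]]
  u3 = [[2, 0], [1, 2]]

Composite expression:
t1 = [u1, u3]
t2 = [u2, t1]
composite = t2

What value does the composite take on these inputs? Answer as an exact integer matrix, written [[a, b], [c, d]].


[u1, u3] = [[-1, 0], [-1, 1]]
[u2, [u1, u3]] = [[0, 0], [7, 0]]

[[0, 0], [7, 0]]


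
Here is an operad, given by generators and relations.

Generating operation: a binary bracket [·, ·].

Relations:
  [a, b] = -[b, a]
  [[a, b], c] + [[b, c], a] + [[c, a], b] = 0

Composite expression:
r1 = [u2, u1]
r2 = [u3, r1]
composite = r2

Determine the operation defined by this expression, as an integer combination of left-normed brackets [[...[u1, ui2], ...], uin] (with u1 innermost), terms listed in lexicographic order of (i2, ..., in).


[[u1, u2], u3]

Expand each bracket as ab - ba; the u1-initial words give the coefficients.
Composite bracket: [u3, [u2, u1]]
Under [a, b] = ab - ba we get 4 signed associative words (2^2 = 4).
Words beginning with u1 determine it all:
  from u1u2u3, sign +1: term +[[u1, u2], u3]


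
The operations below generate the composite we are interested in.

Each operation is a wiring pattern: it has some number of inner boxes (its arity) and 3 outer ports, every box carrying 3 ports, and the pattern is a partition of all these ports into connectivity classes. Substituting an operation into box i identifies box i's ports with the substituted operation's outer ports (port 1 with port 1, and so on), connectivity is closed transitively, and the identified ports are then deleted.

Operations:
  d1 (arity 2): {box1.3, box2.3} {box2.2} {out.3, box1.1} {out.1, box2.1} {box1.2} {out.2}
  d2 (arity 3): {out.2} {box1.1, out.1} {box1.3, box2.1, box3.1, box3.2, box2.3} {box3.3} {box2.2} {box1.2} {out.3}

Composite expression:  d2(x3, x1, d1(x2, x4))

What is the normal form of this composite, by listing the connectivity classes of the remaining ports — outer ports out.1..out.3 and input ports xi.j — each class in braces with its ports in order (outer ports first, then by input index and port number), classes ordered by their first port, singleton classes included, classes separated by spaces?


{out.1, x3.1} {out.2} {out.3} {x1.1, x1.3, x3.3, x4.1} {x1.2} {x2.1} {x2.2} {x2.3, x4.3} {x3.2} {x4.2}

Reachability decides: close wires over d2-identified ports.
d1 over (x2, x4) gives {out.1, x4.1} {out.2} {out.3, x2.1} {x2.2} {x2.3, x4.3} {x4.2}, out.j being that stage's outer ports
d2 over (x3, x1, x2, x4) gives {out.1, x3.1} {out.2} {out.3} {x1.1, x1.3, x3.3, x4.1} {x1.2} {x2.1} {x2.2} {x2.3, x4.3} {x3.2} {x4.2}, out.j being that stage's outer ports


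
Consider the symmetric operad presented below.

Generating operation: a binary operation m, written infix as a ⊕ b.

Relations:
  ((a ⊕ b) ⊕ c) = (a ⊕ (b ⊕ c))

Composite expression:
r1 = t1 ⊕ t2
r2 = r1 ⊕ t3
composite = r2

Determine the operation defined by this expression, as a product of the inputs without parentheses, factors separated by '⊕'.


t1 ⊕ t2 ⊕ t3

Under associativity of m, the answer is the t's in reading order.
(t1 ⊕ t2) spells out as t1 ⊕ t2
((t1 ⊕ t2) ⊕ t3) spells out as t1 ⊕ t2 ⊕ t3


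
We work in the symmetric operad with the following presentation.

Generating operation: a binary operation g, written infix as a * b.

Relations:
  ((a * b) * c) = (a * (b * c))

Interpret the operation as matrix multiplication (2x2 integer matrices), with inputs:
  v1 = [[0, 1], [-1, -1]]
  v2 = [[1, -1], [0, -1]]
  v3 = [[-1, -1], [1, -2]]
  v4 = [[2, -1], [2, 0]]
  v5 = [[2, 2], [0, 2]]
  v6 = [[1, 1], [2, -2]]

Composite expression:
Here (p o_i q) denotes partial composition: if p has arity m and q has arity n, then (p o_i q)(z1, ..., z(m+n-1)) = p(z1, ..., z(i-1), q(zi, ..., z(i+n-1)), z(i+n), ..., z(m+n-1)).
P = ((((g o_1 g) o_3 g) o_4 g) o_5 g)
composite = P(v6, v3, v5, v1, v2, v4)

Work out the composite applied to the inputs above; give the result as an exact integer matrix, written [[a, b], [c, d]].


[[-12, -6], [8, -4]]

(v6 * v3) = [[0, -3], [-4, 2]]
(v2 * v4) = [[0, -1], [-2, 0]]
(v1 * (v2 * v4)) = [[-2, 0], [2, 1]]
(v5 * (v1 * (v2 * v4))) = [[0, 2], [4, 2]]
((v6 * v3) * (v5 * (v1 * (v2 * v4)))) = [[-12, -6], [8, -4]]


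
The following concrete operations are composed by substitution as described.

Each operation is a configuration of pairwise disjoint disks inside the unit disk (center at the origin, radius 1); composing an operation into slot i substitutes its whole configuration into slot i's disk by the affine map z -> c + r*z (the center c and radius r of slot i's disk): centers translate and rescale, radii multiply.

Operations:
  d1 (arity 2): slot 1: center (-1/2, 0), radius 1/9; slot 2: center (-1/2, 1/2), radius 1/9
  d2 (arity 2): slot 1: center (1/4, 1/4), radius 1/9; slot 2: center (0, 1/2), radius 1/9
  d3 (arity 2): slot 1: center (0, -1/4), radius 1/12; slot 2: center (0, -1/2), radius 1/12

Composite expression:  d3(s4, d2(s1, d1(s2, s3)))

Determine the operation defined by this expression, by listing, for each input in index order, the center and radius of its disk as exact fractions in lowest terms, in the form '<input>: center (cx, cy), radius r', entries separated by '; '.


s1: center (1/48, -23/48), radius 1/108; s2: center (-1/216, -11/24), radius 1/972; s3: center (-1/216, -49/108), radius 1/972; s4: center (0, -1/4), radius 1/12

Follow each s-input down from d3: c' goes to c + r*c', radius to r*r'.
for s4, the 1-step affine chain lands on center (0, -1/4), radius 1/12
for s1, the 2-step affine chain lands on center (1/48, -23/48), radius 1/108
for s2, the 3-step affine chain lands on center (-1/216, -11/24), radius 1/972
for s3, the 3-step affine chain lands on center (-1/216, -49/108), radius 1/972


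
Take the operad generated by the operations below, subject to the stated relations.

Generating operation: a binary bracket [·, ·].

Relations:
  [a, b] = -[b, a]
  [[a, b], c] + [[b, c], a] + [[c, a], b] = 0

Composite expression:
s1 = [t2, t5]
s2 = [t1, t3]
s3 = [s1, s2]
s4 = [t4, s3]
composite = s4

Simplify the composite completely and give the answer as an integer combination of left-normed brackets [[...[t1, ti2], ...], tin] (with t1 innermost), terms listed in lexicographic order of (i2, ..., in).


Expand each bracket as ab - ba; the t1-initial words give the coefficients.
Composite bracket: [t4, [[t2, t5], [t1, t3]]]
Full expansion: 16 signed words from ab - ba (2^4 = 16).
Keep just the words that open with t1:
  t1t3t2t5t4 appears with sign +1, giving the term +[[[[t1, t3], t2], t5], t4]
  t1t3t5t2t4 appears with sign -1, giving the term -[[[[t1, t3], t5], t2], t4]

[[[[t1, t3], t2], t5], t4] - [[[[t1, t3], t5], t2], t4]


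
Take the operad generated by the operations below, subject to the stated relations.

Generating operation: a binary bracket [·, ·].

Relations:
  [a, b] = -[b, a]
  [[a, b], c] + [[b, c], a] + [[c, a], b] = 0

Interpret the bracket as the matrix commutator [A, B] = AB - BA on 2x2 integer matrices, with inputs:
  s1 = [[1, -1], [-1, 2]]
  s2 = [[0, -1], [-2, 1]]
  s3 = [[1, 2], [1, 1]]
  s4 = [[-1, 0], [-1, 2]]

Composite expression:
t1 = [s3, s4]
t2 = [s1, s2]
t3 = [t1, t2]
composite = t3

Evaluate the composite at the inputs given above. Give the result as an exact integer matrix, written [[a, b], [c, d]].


[[-6, -12], [-10, 6]]

[s3, s4] = [[-2, 6], [-3, 2]]
[s1, s2] = [[1, 0], [-1, -1]]
[[s3, s4], [s1, s2]] = [[-6, -12], [-10, 6]]


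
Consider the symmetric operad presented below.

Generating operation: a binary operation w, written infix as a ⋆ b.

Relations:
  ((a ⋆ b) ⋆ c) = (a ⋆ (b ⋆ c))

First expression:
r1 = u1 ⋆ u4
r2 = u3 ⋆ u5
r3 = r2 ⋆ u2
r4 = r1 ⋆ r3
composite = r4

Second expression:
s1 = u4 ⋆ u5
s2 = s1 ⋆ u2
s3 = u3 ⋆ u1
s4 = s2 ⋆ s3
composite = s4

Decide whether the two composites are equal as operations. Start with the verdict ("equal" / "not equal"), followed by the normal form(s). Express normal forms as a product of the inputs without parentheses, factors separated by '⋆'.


not equal; the first gives u1 ⋆ u4 ⋆ u3 ⋆ u5 ⋆ u2 and the second u4 ⋆ u5 ⋆ u2 ⋆ u3 ⋆ u1

The first expression, normalized: u1 ⋆ u4 ⋆ u3 ⋆ u5 ⋆ u2
The second expression, normalized: u4 ⋆ u5 ⋆ u2 ⋆ u3 ⋆ u1
The normal forms differ: not equal.


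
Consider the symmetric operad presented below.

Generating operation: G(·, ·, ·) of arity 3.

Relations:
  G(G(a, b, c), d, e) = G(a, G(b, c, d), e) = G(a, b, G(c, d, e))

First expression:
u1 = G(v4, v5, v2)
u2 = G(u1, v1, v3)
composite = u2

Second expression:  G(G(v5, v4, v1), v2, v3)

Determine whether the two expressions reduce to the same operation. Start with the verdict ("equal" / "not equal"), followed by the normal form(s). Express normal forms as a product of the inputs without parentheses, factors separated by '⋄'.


not equal: they reduce to v4 ⋄ v5 ⋄ v2 ⋄ v1 ⋄ v3 and v5 ⋄ v4 ⋄ v1 ⋄ v2 ⋄ v3

The first expression reduces to v4 ⋄ v5 ⋄ v2 ⋄ v1 ⋄ v3
The second expression reduces to v5 ⋄ v4 ⋄ v1 ⋄ v2 ⋄ v3
Distinct normal forms: not equal.


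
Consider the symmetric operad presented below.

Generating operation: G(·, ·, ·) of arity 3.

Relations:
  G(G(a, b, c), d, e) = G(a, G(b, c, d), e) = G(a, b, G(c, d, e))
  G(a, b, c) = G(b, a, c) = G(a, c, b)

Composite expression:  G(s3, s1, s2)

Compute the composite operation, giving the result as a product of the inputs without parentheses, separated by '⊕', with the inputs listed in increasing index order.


s1 ⊕ s2 ⊕ s3


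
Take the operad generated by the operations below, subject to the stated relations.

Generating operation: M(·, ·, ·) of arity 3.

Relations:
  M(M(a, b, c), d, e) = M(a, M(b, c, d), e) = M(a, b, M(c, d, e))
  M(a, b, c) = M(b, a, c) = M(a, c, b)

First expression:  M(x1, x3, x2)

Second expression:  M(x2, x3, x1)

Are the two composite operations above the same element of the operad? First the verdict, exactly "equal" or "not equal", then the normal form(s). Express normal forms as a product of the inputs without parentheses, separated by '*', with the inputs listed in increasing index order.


equal; the common form is x1 * x2 * x3

Normal form of the first expression: x1 * x2 * x3
Normal form of the second expression: x1 * x2 * x3
The normal forms match — equal.


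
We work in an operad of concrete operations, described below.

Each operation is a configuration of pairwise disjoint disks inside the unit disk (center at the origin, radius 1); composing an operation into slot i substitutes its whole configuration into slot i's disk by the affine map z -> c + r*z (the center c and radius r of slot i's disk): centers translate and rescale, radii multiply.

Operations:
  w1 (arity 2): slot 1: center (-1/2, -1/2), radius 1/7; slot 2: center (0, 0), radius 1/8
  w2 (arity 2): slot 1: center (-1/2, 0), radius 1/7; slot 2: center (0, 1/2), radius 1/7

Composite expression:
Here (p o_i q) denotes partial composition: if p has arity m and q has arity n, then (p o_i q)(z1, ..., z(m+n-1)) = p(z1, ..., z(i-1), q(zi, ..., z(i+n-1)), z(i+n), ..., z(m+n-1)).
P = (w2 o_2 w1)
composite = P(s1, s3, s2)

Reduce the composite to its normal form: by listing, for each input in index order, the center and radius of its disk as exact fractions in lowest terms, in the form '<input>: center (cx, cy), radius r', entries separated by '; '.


s1: center (-1/2, 0), radius 1/7; s2: center (0, 1/2), radius 1/56; s3: center (-1/14, 3/7), radius 1/49

Nesting under w2 composes maps z -> c + r*z down each s-path.
s1: after 1 affine step, its disk has center (-1/2, 0), radius 1/7
s3: after 2 affine steps, its disk has center (-1/14, 3/7), radius 1/49
s2: after 2 affine steps, its disk has center (0, 1/2), radius 1/56


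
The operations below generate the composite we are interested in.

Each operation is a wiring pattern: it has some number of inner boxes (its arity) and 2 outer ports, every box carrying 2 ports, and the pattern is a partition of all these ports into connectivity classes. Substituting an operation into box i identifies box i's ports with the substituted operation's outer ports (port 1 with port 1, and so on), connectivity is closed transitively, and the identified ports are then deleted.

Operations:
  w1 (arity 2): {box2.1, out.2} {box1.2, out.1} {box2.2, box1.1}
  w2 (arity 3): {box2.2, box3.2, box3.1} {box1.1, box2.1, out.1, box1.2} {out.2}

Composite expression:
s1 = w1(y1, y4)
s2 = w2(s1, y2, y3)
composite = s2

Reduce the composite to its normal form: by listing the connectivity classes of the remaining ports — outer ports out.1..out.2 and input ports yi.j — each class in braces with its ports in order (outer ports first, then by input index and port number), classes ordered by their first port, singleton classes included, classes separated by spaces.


{out.1, y1.2, y2.1, y4.1} {out.2} {y1.1, y4.2} {y2.2, y3.1, y3.2}

Treat the ports identified at w2 as solder joints: merge, then drop.
composing w1 on (y1, y4), with out.j its own outer ports: {out.1, y1.2} {out.2, y4.1} {y1.1, y4.2}
composing w2 on (y1, y4, y2, y3), with out.j its own outer ports: {out.1, y1.2, y2.1, y4.1} {out.2} {y1.1, y4.2} {y2.2, y3.1, y3.2}


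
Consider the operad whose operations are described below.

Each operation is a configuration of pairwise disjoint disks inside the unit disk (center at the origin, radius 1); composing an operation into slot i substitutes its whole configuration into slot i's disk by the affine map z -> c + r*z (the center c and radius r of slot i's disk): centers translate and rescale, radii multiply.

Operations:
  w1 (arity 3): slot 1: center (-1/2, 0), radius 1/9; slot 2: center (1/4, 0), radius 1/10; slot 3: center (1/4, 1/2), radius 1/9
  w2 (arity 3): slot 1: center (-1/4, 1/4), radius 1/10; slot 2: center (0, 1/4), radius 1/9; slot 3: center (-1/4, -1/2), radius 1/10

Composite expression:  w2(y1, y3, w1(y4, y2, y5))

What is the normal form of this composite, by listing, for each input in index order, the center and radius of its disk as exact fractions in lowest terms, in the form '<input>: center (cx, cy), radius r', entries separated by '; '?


y1: center (-1/4, 1/4), radius 1/10; y2: center (-9/40, -1/2), radius 1/100; y3: center (0, 1/4), radius 1/9; y4: center (-3/10, -1/2), radius 1/90; y5: center (-9/40, -9/20), radius 1/90

Follow each y-input down from w2: c' goes to c + r*c', radius to r*r'.
input y1: applying the 1 nested substitution gives center (-1/4, 1/4), radius 1/10
input y3: applying the 1 nested substitution gives center (0, 1/4), radius 1/9
input y4: applying the 2 nested substitutions gives center (-3/10, -1/2), radius 1/90
input y2: applying the 2 nested substitutions gives center (-9/40, -1/2), radius 1/100
input y5: applying the 2 nested substitutions gives center (-9/40, -9/20), radius 1/90


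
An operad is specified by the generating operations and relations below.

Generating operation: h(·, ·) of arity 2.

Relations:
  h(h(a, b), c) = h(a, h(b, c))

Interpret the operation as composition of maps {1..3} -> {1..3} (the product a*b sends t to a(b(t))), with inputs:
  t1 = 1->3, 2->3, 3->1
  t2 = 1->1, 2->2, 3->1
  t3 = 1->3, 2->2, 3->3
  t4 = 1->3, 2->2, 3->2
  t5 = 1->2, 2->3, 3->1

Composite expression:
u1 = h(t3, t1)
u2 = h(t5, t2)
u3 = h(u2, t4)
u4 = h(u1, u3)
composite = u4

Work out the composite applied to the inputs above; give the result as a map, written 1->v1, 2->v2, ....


1->3, 2->3, 3->3

h(t3, t1) = 1->3, 2->3, 3->3
h(t5, t2) = 1->2, 2->3, 3->2
h(h(t5, t2), t4) = 1->2, 2->3, 3->3
h(h(t3, t1), h(h(t5, t2), t4)) = 1->3, 2->3, 3->3


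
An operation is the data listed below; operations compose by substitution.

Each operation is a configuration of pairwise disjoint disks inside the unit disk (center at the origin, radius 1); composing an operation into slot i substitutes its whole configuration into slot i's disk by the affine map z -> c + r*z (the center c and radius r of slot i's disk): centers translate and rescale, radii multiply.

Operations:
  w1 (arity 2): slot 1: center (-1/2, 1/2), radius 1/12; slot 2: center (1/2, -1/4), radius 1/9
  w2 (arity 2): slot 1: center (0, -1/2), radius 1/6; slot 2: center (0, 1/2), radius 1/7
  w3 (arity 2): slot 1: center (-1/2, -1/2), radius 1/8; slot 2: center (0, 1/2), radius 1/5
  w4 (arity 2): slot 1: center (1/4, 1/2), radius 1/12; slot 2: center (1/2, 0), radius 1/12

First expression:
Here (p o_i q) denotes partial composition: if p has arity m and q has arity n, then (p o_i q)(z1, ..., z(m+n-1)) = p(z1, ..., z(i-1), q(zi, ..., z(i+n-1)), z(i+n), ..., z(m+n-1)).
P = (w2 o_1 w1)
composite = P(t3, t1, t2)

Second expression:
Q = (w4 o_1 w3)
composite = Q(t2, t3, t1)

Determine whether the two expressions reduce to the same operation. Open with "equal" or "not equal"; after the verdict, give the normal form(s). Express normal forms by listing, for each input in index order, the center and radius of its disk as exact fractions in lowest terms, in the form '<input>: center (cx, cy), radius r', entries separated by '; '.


Normal form of the first expression: t1: center (1/12, -13/24), radius 1/54; t2: center (0, 1/2), radius 1/7; t3: center (-1/12, -5/12), radius 1/72
Normal form of the second expression: t1: center (1/2, 0), radius 1/12; t2: center (5/24, 11/24), radius 1/96; t3: center (1/4, 13/24), radius 1/60
The normal forms differ: not equal.

not equal; first: t1: center (1/12, -13/24), radius 1/54; t2: center (0, 1/2), radius 1/7; t3: center (-1/12, -5/12), radius 1/72; second: t1: center (1/2, 0), radius 1/12; t2: center (5/24, 11/24), radius 1/96; t3: center (1/4, 13/24), radius 1/60


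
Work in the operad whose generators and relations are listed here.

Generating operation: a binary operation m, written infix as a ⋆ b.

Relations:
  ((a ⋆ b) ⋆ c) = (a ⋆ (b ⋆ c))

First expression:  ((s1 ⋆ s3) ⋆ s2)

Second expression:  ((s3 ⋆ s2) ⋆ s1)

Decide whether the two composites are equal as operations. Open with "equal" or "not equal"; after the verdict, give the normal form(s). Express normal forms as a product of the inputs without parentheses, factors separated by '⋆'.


The first composite normalizes to s1 ⋆ s3 ⋆ s2
The second composite normalizes to s3 ⋆ s2 ⋆ s1
No match — not equal.

not equal; the first gives s1 ⋆ s3 ⋆ s2 and the second s3 ⋆ s2 ⋆ s1


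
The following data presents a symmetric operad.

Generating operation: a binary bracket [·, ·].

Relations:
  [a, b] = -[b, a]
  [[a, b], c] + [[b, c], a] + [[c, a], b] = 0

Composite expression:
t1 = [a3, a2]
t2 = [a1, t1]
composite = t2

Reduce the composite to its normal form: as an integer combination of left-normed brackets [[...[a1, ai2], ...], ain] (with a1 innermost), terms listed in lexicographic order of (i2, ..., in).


-[[a1, a2], a3] + [[a1, a3], a2]

Left-normed coefficients sit on the a1-initial expansion words.
Composite bracket: [a1, [a3, a2]]
The bracket unfolds into 4 signed words via [a, b] = ab - ba (2^2 = 4).
Only words starting with a1 matter:
  a1a2a3 appears with sign -1, giving the term -[[a1, a2], a3]
  a1a3a2 appears with sign +1, giving the term +[[a1, a3], a2]


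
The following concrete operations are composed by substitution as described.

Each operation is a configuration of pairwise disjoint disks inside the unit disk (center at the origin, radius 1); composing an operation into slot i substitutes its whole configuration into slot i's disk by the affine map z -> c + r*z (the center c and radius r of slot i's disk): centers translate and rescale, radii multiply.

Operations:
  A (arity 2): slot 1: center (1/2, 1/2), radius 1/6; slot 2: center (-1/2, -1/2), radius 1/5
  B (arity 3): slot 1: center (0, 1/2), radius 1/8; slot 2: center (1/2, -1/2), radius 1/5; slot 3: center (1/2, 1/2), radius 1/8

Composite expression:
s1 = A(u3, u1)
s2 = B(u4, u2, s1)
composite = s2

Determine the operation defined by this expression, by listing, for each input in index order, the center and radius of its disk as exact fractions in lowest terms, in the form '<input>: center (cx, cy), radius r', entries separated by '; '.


Follow each u-input down from B: c' goes to c + r*c', radius to r*r'.
for u4, the 1-step affine chain lands on center (0, 1/2), radius 1/8
for u2, the 1-step affine chain lands on center (1/2, -1/2), radius 1/5
for u3, the 2-step affine chain lands on center (9/16, 9/16), radius 1/48
for u1, the 2-step affine chain lands on center (7/16, 7/16), radius 1/40

u1: center (7/16, 7/16), radius 1/40; u2: center (1/2, -1/2), radius 1/5; u3: center (9/16, 9/16), radius 1/48; u4: center (0, 1/2), radius 1/8


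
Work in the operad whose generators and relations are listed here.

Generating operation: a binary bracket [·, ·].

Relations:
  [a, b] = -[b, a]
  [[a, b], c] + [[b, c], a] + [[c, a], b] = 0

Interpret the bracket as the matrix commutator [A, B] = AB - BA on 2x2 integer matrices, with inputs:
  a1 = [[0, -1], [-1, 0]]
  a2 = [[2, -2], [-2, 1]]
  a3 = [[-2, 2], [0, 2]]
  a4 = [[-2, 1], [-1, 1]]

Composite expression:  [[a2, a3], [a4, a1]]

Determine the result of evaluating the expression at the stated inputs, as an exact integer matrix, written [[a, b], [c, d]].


[[-6, 0], [-8, 6]]

[a2, a3] = [[4, -6], [8, -4]]
[a4, a1] = [[-2, 3], [-3, 2]]
[[a2, a3], [a4, a1]] = [[-6, 0], [-8, 6]]


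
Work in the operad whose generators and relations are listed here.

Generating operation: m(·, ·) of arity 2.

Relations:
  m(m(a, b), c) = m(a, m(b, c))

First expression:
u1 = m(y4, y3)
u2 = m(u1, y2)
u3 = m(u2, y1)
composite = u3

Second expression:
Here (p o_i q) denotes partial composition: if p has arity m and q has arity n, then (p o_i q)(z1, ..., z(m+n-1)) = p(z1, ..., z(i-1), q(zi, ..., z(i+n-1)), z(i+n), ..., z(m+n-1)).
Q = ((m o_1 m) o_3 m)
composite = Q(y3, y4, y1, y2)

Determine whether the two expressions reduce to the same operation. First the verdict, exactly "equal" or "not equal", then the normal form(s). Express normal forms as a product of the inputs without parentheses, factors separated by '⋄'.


not equal; first: y4 ⋄ y3 ⋄ y2 ⋄ y1; second: y3 ⋄ y4 ⋄ y1 ⋄ y2


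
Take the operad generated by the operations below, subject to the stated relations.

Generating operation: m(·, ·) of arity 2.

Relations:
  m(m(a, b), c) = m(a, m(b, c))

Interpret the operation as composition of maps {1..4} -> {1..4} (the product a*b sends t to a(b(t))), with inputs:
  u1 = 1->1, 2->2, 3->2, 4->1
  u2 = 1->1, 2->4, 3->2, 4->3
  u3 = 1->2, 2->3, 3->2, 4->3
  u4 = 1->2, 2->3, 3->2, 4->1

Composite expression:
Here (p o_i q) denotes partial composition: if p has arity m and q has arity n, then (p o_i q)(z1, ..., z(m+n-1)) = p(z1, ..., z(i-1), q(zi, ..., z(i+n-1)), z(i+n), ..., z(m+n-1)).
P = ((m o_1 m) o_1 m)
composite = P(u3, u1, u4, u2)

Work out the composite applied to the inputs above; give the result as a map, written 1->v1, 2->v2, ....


1->3, 2->2, 3->3, 4->3

m(u3, u1) = 1->2, 2->3, 3->3, 4->2
m(m(u3, u1), u4) = 1->3, 2->3, 3->3, 4->2
m(m(m(u3, u1), u4), u2) = 1->3, 2->2, 3->3, 4->3


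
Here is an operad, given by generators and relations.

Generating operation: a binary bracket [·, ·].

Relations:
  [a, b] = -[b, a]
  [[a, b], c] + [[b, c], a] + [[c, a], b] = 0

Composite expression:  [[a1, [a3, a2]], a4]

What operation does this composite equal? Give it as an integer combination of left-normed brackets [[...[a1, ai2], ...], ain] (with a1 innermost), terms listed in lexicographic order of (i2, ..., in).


-[[[a1, a2], a3], a4] + [[[a1, a3], a2], a4]

Expand each bracket as ab - ba; the a1-initial words give the coefficients.
Composite bracket: [[a1, [a3, a2]], a4]
Full expansion: 8 signed words from ab - ba (2^3 = 8).
Words beginning with a1 determine it all:
  from a1a2a3a4, sign -1: term -[[[a1, a2], a3], a4]
  from a1a3a2a4, sign +1: term +[[[a1, a3], a2], a4]


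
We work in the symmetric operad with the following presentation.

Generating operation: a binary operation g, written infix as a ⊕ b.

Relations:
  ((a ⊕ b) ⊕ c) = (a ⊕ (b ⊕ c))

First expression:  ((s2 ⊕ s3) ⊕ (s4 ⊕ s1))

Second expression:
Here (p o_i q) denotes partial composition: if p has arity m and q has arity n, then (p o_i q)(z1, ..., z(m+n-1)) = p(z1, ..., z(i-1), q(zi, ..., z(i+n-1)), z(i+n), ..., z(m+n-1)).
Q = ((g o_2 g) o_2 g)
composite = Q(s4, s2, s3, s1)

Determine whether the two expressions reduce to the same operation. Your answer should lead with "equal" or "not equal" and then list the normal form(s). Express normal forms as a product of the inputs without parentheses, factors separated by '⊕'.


not equal: they reduce to s2 ⊕ s3 ⊕ s4 ⊕ s1 and s4 ⊕ s2 ⊕ s3 ⊕ s1


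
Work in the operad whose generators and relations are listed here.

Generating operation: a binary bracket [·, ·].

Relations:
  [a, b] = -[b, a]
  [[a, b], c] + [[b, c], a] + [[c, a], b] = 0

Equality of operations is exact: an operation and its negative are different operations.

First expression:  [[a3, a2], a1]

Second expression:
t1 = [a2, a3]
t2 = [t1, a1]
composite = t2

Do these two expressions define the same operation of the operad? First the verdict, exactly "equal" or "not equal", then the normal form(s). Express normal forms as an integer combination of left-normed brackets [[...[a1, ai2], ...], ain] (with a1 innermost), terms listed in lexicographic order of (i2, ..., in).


not equal; first: [[a1, a2], a3] - [[a1, a3], a2]; second: -[[a1, a2], a3] + [[a1, a3], a2]

Reducing the first expression gives [[a1, a2], a3] - [[a1, a3], a2]
Reducing the second expression gives -[[a1, a2], a3] + [[a1, a3], a2]
Distinct normal forms: not equal.


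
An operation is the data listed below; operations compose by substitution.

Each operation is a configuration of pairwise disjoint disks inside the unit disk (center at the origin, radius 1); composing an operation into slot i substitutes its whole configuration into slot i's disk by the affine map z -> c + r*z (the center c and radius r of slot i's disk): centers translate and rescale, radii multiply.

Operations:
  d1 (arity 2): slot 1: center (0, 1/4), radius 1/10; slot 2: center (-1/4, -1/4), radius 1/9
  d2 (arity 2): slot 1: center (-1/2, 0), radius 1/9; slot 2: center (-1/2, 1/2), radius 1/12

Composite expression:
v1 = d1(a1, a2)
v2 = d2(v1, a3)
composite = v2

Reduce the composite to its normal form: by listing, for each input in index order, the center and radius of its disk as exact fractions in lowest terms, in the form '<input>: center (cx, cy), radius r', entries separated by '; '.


Affine substitution under d2: radii multiply and a-centers shift.
input a1: composing its 2 substitution steps yields center (-1/2, 1/36), radius 1/90
input a2: composing its 2 substitution steps yields center (-19/36, -1/36), radius 1/81
input a3: composing its 1 substitution step yields center (-1/2, 1/2), radius 1/12

a1: center (-1/2, 1/36), radius 1/90; a2: center (-19/36, -1/36), radius 1/81; a3: center (-1/2, 1/2), radius 1/12


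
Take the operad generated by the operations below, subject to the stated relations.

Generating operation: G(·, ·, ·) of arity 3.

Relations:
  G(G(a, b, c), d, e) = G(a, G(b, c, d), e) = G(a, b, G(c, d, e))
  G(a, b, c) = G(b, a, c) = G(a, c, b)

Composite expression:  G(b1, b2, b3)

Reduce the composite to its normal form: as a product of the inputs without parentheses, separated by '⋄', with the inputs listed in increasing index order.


b1 ⋄ b2 ⋄ b3

Shape and order are irrelevant to G; the b-input set decides.
G(b1, b2, b3) linearizes to b1 ⋄ b2 ⋄ b3
rearranged into index order: b1 ⋄ b2 ⋄ b3


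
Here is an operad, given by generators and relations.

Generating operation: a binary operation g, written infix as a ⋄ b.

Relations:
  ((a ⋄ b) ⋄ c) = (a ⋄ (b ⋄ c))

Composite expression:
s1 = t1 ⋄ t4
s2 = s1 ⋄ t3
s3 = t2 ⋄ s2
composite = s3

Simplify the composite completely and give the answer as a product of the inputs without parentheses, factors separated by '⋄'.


t2 ⋄ t1 ⋄ t4 ⋄ t3

Associativity of g dissolves the nesting; only the t-input order survives.
(t1 ⋄ t4) unparenthesizes to t1 ⋄ t4
((t1 ⋄ t4) ⋄ t3) unparenthesizes to t1 ⋄ t4 ⋄ t3
(t2 ⋄ ((t1 ⋄ t4) ⋄ t3)) unparenthesizes to t2 ⋄ t1 ⋄ t4 ⋄ t3


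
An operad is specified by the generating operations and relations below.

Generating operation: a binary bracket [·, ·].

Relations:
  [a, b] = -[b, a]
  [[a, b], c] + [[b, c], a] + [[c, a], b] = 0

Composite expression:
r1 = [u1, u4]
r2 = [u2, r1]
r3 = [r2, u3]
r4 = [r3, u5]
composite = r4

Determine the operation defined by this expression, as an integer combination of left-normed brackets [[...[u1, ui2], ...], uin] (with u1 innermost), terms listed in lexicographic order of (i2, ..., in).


A multilinear Lie element is pinned by u1-initial words (u1 innermost).
Composite bracket: [[[u2, [u1, u4]], u3], u5]
Under [a, b] = ab - ba we get 16 signed associative words (2^4 = 16).
Collect the words opening with u1:
  u1u4u2u3u5 appears with sign -1, giving the term -[[[[u1, u4], u2], u3], u5]

-[[[[u1, u4], u2], u3], u5]


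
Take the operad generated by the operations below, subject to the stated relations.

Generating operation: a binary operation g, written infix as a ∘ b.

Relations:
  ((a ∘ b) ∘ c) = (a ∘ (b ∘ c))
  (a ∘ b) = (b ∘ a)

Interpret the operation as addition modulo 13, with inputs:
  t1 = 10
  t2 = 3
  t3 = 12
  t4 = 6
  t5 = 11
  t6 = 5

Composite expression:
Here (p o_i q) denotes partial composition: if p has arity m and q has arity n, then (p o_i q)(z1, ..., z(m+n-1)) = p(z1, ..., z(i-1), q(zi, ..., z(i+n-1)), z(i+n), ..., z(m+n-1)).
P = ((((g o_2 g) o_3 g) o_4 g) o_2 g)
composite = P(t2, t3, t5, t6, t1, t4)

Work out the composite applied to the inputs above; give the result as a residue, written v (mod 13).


8 (mod 13)


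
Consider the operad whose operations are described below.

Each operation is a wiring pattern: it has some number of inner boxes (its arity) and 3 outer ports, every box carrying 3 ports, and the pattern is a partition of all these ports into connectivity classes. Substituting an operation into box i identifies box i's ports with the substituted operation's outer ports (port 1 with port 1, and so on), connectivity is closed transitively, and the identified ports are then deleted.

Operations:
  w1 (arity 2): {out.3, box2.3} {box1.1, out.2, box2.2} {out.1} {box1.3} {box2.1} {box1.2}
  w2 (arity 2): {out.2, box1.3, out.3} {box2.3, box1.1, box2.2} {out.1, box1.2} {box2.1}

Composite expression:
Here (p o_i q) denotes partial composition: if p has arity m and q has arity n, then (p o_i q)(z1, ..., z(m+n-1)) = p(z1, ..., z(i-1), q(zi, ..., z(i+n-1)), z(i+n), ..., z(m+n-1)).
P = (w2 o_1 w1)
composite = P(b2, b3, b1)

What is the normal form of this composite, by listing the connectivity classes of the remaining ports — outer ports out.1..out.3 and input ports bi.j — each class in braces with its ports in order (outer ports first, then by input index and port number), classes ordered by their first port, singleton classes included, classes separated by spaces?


Two ports join when wires chain via w2-identified ports.
after w1, the pattern on (b2, b3) reads {out.1} {out.2, b2.1, b3.2} {out.3, b3.3} {b2.2} {b2.3} {b3.1} (out.j = its outer ports)
after w2, the pattern on (b2, b3, b1) reads {out.1, b2.1, b3.2} {out.2, out.3, b3.3} {b1.1} {b1.2, b1.3} {b2.2} {b2.3} {b3.1} (out.j = its outer ports)

{out.1, b2.1, b3.2} {out.2, out.3, b3.3} {b1.1} {b1.2, b1.3} {b2.2} {b2.3} {b3.1}


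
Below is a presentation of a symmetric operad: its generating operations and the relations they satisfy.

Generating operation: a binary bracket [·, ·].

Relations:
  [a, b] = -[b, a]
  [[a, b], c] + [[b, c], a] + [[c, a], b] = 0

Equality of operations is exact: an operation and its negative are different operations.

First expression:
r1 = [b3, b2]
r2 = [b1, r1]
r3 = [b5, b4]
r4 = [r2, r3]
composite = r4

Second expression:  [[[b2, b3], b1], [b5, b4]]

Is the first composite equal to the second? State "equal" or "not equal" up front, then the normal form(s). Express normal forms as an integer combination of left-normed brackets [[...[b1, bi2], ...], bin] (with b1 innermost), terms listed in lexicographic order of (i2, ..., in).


equal; both compose to [[[[b1, b2], b3], b4], b5] - [[[[b1, b2], b3], b5], b4] - [[[[b1, b3], b2], b4], b5] + [[[[b1, b3], b2], b5], b4]

Reducing the first expression gives [[[[b1, b2], b3], b4], b5] - [[[[b1, b2], b3], b5], b4] - [[[[b1, b3], b2], b4], b5] + [[[[b1, b3], b2], b5], b4]
Reducing the second expression gives [[[[b1, b2], b3], b4], b5] - [[[[b1, b2], b3], b5], b4] - [[[[b1, b3], b2], b4], b5] + [[[[b1, b3], b2], b5], b4]
The normal forms match — equal.


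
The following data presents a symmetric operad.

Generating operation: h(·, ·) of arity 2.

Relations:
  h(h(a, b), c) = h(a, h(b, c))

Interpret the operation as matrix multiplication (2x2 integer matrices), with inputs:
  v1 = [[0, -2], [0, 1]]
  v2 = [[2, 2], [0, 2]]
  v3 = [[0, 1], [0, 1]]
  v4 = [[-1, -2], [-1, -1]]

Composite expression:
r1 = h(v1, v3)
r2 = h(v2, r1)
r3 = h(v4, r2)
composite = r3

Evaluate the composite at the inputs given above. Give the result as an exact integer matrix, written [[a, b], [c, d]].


[[0, -2], [0, 0]]


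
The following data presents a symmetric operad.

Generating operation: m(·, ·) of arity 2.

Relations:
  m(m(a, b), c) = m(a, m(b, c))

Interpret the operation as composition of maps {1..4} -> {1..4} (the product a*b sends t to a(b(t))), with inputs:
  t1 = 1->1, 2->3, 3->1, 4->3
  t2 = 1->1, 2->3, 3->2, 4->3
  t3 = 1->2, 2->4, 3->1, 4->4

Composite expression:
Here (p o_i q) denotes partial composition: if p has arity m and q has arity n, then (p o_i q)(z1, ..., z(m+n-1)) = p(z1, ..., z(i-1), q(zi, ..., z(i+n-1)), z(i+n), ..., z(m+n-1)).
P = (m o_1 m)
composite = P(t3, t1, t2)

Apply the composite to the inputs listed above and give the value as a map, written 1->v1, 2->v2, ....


m(t3, t1) = 1->2, 2->1, 3->2, 4->1
m(m(t3, t1), t2) = 1->2, 2->2, 3->1, 4->2

1->2, 2->2, 3->1, 4->2
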